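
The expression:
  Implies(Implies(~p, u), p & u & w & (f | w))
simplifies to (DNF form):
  (u & ~u) | (p & u & w) | (~p & ~u) | (p & u & ~u) | (p & w & ~p) | (u & w & ~u) | (p & ~p & ~u) | (w & ~p & ~u)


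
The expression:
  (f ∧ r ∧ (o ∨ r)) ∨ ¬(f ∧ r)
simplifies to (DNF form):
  True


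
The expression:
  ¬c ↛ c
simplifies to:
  True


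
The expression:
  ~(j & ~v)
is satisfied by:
  {v: True, j: False}
  {j: False, v: False}
  {j: True, v: True}


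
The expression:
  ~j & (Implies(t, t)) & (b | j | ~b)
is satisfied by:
  {j: False}


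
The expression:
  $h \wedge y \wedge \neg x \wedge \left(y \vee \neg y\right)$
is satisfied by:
  {h: True, y: True, x: False}


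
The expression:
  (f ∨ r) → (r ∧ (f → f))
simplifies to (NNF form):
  r ∨ ¬f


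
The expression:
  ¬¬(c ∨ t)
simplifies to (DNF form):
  c ∨ t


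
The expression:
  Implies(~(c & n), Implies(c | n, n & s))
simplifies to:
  (c & n) | (s & ~c) | (~c & ~n)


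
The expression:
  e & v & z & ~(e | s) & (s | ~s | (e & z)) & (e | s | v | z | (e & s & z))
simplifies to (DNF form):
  False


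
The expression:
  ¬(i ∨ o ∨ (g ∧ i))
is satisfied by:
  {i: False, o: False}


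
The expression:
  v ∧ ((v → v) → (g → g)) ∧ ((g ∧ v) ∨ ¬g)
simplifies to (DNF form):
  v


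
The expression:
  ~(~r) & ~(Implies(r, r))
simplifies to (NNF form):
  False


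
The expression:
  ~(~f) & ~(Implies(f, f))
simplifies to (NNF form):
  False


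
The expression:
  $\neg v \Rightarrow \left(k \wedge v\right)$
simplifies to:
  $v$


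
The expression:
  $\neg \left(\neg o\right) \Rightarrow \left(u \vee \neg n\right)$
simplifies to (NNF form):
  $u \vee \neg n \vee \neg o$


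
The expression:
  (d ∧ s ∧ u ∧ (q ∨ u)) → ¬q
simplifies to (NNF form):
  ¬d ∨ ¬q ∨ ¬s ∨ ¬u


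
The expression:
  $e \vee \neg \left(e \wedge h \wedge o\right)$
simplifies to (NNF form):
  $\text{True}$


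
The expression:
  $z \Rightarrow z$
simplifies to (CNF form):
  $\text{True}$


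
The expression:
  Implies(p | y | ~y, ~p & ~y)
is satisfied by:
  {y: False, p: False}


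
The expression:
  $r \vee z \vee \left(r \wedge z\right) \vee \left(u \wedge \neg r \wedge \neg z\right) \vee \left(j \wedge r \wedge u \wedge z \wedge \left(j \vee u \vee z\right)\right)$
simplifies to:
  $r \vee u \vee z$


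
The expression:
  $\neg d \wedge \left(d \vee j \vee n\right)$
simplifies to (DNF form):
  $\left(j \wedge \neg d\right) \vee \left(n \wedge \neg d\right)$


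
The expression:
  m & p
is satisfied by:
  {m: True, p: True}


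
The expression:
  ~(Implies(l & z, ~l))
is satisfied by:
  {z: True, l: True}


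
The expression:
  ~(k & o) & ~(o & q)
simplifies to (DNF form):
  ~o | (~k & ~q)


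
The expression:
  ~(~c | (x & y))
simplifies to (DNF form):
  (c & ~x) | (c & ~y)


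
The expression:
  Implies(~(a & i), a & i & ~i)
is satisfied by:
  {a: True, i: True}


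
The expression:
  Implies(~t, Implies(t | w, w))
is always true.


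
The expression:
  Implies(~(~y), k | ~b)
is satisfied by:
  {k: True, y: False, b: False}
  {k: False, y: False, b: False}
  {b: True, k: True, y: False}
  {b: True, k: False, y: False}
  {y: True, k: True, b: False}
  {y: True, k: False, b: False}
  {y: True, b: True, k: True}


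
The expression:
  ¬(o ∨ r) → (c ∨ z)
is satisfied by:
  {r: True, c: True, o: True, z: True}
  {r: True, c: True, o: True, z: False}
  {r: True, c: True, z: True, o: False}
  {r: True, c: True, z: False, o: False}
  {r: True, o: True, z: True, c: False}
  {r: True, o: True, z: False, c: False}
  {r: True, o: False, z: True, c: False}
  {r: True, o: False, z: False, c: False}
  {c: True, o: True, z: True, r: False}
  {c: True, o: True, z: False, r: False}
  {c: True, z: True, o: False, r: False}
  {c: True, z: False, o: False, r: False}
  {o: True, z: True, c: False, r: False}
  {o: True, c: False, z: False, r: False}
  {z: True, c: False, o: False, r: False}


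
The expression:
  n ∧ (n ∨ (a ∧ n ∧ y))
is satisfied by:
  {n: True}


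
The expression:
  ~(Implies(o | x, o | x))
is never true.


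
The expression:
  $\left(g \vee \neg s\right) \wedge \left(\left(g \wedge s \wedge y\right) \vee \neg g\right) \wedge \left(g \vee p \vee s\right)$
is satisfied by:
  {y: True, p: True, g: False, s: False}
  {p: True, y: False, g: False, s: False}
  {y: True, s: True, g: True, p: True}
  {y: True, s: True, g: True, p: False}


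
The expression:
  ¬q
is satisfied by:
  {q: False}


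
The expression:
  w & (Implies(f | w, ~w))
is never true.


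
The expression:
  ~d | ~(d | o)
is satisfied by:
  {d: False}


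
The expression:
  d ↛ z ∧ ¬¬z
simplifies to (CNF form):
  False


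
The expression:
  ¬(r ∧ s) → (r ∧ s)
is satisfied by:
  {r: True, s: True}


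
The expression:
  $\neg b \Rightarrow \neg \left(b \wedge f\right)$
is always true.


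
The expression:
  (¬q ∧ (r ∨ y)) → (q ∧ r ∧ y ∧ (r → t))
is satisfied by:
  {q: True, y: False, r: False}
  {r: True, q: True, y: False}
  {q: True, y: True, r: False}
  {r: True, q: True, y: True}
  {r: False, y: False, q: False}


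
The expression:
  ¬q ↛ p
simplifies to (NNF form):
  p ∨ ¬q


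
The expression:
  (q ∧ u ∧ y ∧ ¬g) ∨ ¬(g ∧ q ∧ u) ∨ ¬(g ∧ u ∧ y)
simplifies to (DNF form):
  ¬g ∨ ¬q ∨ ¬u ∨ ¬y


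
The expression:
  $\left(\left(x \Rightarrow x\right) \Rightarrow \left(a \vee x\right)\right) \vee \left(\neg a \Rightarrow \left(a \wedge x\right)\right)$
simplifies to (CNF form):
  $a \vee x$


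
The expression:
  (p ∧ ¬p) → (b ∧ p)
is always true.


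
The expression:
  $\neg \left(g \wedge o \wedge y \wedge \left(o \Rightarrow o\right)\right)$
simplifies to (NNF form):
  $\neg g \vee \neg o \vee \neg y$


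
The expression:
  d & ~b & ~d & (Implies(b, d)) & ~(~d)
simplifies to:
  False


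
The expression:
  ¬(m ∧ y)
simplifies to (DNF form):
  ¬m ∨ ¬y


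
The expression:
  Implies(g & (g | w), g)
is always true.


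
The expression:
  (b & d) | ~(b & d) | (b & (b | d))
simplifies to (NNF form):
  True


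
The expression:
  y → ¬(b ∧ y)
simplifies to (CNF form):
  ¬b ∨ ¬y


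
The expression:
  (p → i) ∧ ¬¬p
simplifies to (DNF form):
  i ∧ p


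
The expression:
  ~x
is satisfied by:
  {x: False}


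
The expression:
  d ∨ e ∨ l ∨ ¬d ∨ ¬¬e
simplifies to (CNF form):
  True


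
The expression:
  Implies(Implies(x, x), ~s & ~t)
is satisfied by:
  {t: False, s: False}


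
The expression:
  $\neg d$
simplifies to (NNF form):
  $\neg d$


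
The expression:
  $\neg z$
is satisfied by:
  {z: False}


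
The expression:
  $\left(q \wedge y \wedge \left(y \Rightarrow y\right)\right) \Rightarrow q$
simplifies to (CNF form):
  $\text{True}$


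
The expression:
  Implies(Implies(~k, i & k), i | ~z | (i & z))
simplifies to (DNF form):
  i | ~k | ~z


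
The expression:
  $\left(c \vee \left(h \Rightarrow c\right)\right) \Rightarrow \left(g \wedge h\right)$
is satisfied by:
  {h: True, g: True, c: False}
  {h: True, c: False, g: False}
  {h: True, g: True, c: True}


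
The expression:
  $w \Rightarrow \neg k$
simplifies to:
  $\neg k \vee \neg w$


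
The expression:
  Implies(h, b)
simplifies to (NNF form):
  b | ~h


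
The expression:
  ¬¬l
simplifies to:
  l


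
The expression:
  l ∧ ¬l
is never true.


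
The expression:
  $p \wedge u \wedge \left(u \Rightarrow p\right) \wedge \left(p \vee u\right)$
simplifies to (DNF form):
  $p \wedge u$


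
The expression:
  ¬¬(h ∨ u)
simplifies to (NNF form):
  h ∨ u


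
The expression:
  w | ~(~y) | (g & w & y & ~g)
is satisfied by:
  {y: True, w: True}
  {y: True, w: False}
  {w: True, y: False}


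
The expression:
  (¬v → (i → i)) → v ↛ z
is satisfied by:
  {v: True, z: False}


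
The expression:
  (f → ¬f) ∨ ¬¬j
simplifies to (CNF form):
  j ∨ ¬f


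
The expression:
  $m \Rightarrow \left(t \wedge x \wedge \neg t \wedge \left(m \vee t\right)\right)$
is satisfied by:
  {m: False}


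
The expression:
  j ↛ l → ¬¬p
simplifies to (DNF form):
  l ∨ p ∨ ¬j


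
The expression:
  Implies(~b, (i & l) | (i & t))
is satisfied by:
  {i: True, b: True, t: True, l: True}
  {i: True, b: True, t: True, l: False}
  {i: True, b: True, l: True, t: False}
  {i: True, b: True, l: False, t: False}
  {b: True, t: True, l: True, i: False}
  {b: True, t: True, l: False, i: False}
  {b: True, t: False, l: True, i: False}
  {b: True, t: False, l: False, i: False}
  {i: True, t: True, l: True, b: False}
  {i: True, t: True, l: False, b: False}
  {i: True, l: True, t: False, b: False}


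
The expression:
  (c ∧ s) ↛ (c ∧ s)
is never true.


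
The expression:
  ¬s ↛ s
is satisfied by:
  {s: False}


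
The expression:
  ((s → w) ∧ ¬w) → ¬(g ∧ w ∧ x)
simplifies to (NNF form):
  True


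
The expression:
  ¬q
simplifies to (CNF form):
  ¬q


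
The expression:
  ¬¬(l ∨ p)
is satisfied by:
  {l: True, p: True}
  {l: True, p: False}
  {p: True, l: False}


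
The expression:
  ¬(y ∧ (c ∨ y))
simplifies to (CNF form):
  ¬y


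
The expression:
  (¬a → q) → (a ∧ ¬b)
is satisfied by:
  {a: False, q: False, b: False}
  {b: True, a: False, q: False}
  {a: True, b: False, q: False}
  {q: True, a: True, b: False}


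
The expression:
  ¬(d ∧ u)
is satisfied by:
  {u: False, d: False}
  {d: True, u: False}
  {u: True, d: False}


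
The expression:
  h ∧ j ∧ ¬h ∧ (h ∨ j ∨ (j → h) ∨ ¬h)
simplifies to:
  False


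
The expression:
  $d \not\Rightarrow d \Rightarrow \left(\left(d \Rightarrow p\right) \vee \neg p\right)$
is always true.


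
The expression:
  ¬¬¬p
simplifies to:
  ¬p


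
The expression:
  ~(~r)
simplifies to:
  r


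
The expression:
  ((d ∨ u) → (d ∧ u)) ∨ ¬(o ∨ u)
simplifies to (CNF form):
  (d ∨ ¬u) ∧ (u ∨ ¬u) ∧ (d ∨ ¬d ∨ ¬o) ∧ (d ∨ ¬d ∨ ¬u) ∧ (d ∨ ¬o ∨ ¬u) ∧ (u ∨ ¬d ∨ ¬o) ∧ (u ∨ ¬d ∨ ¬u) ∧ (u ∨ ¬o ∨ ¬u)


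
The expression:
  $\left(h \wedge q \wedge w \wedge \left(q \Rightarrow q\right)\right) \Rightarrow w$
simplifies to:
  $\text{True}$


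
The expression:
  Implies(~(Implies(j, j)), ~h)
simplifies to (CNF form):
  True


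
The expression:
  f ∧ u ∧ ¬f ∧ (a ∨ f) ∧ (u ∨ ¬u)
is never true.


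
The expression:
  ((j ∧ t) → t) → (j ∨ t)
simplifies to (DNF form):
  j ∨ t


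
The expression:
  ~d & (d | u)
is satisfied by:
  {u: True, d: False}


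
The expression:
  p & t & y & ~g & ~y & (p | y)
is never true.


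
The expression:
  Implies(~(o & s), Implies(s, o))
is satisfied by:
  {o: True, s: False}
  {s: False, o: False}
  {s: True, o: True}


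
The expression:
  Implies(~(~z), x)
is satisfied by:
  {x: True, z: False}
  {z: False, x: False}
  {z: True, x: True}


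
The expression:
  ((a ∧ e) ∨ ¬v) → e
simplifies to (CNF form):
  e ∨ v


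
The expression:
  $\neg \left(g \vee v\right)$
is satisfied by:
  {g: False, v: False}


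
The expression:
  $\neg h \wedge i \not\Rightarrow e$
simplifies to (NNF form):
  $i \wedge \neg e \wedge \neg h$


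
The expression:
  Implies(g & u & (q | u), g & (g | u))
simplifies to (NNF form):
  True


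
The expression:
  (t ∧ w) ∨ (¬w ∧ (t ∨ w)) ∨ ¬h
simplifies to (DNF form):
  t ∨ ¬h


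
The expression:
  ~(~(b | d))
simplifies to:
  b | d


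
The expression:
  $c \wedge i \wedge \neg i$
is never true.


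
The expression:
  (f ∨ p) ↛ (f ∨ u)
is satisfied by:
  {p: True, u: False, f: False}


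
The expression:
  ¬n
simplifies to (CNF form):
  ¬n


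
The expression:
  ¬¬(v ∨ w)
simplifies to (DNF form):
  v ∨ w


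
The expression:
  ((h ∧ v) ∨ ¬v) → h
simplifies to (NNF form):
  h ∨ v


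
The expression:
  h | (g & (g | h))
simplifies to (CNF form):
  g | h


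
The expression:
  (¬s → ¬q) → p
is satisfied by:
  {q: True, p: True, s: False}
  {p: True, s: False, q: False}
  {q: True, p: True, s: True}
  {p: True, s: True, q: False}
  {q: True, s: False, p: False}


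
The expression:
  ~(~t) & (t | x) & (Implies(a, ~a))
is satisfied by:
  {t: True, a: False}


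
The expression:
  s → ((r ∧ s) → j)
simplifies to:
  j ∨ ¬r ∨ ¬s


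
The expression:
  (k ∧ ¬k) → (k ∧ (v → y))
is always true.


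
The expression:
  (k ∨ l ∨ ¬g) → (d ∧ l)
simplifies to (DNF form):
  (d ∧ l) ∨ (l ∧ ¬l) ∨ (d ∧ g ∧ l) ∨ (d ∧ g ∧ ¬k) ∨ (d ∧ l ∧ ¬k) ∨ (g ∧ l ∧ ¬l) ∨ (g ∧ ¬k ∧ ¬l) ∨ (l ∧ ¬k ∧ ¬l)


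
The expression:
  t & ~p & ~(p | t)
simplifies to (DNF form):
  False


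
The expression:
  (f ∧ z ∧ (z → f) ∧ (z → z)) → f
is always true.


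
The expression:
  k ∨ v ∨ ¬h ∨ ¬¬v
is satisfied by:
  {k: True, v: True, h: False}
  {k: True, h: False, v: False}
  {v: True, h: False, k: False}
  {v: False, h: False, k: False}
  {k: True, v: True, h: True}
  {k: True, h: True, v: False}
  {v: True, h: True, k: False}


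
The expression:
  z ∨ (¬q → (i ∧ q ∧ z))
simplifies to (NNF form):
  q ∨ z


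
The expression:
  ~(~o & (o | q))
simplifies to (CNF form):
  o | ~q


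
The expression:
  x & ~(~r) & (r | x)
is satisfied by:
  {r: True, x: True}


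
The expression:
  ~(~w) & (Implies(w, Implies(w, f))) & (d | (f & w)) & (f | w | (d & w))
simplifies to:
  f & w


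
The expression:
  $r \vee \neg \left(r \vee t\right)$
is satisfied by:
  {r: True, t: False}
  {t: False, r: False}
  {t: True, r: True}


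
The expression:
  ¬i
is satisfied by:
  {i: False}


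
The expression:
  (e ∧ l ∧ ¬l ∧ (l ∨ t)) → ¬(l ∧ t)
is always true.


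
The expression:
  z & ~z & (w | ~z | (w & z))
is never true.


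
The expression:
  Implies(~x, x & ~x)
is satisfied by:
  {x: True}


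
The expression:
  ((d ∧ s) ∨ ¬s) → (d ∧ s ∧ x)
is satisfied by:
  {s: True, x: True, d: False}
  {s: True, d: False, x: False}
  {s: True, x: True, d: True}


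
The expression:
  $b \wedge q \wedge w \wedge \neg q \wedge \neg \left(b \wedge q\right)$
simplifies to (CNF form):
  $\text{False}$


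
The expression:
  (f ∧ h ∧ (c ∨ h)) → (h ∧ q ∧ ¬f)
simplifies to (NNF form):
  ¬f ∨ ¬h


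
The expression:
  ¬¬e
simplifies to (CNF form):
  e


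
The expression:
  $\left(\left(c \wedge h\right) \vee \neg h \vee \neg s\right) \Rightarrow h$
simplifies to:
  $h$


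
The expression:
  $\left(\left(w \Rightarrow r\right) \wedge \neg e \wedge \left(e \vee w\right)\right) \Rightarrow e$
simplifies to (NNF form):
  $e \vee \neg r \vee \neg w$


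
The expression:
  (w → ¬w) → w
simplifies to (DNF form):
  w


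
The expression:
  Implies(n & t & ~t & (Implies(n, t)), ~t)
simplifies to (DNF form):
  True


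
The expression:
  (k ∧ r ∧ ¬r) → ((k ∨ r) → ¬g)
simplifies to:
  True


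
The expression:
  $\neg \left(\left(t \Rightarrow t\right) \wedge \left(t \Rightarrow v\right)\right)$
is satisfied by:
  {t: True, v: False}


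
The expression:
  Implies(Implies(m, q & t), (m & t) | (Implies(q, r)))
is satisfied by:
  {r: True, m: True, q: False}
  {r: True, q: False, m: False}
  {m: True, q: False, r: False}
  {m: False, q: False, r: False}
  {r: True, m: True, q: True}
  {r: True, q: True, m: False}
  {m: True, q: True, r: False}


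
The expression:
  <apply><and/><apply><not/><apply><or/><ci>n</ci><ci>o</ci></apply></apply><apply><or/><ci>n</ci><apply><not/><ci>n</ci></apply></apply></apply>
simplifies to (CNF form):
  <apply><and/><apply><not/><ci>n</ci></apply><apply><not/><ci>o</ci></apply></apply>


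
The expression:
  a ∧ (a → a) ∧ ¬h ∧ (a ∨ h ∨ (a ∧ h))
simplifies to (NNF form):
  a ∧ ¬h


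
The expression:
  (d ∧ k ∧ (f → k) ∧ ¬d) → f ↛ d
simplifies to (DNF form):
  True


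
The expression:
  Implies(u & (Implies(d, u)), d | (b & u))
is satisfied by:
  {b: True, d: True, u: False}
  {b: True, u: False, d: False}
  {d: True, u: False, b: False}
  {d: False, u: False, b: False}
  {b: True, d: True, u: True}
  {b: True, u: True, d: False}
  {d: True, u: True, b: False}


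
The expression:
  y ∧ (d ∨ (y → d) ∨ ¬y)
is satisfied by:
  {d: True, y: True}


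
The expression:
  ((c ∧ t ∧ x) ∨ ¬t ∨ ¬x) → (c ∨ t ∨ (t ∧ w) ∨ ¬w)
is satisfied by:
  {t: True, c: True, w: False}
  {t: True, w: False, c: False}
  {c: True, w: False, t: False}
  {c: False, w: False, t: False}
  {t: True, c: True, w: True}
  {t: True, w: True, c: False}
  {c: True, w: True, t: False}


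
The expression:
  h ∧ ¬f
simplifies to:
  h ∧ ¬f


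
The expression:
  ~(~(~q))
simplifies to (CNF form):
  ~q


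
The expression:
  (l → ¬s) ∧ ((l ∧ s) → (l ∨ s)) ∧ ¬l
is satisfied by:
  {l: False}


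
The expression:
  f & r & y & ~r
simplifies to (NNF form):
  False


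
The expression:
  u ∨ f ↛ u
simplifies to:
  f ∨ u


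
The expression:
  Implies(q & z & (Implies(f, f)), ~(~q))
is always true.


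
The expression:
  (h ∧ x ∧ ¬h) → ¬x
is always true.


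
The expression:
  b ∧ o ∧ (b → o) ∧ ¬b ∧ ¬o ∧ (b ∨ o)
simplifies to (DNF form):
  False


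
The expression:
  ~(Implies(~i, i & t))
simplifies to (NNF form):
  ~i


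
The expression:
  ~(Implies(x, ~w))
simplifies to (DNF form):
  w & x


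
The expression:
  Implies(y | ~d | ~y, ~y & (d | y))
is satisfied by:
  {d: True, y: False}


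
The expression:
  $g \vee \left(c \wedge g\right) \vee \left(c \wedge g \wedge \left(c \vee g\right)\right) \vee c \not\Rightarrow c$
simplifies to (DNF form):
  $g$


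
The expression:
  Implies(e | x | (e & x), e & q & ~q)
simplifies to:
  ~e & ~x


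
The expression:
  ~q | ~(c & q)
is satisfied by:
  {c: False, q: False}
  {q: True, c: False}
  {c: True, q: False}


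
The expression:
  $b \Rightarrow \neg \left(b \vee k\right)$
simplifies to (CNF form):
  $\neg b$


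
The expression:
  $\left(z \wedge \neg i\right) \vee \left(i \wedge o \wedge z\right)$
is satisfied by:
  {z: True, o: True, i: False}
  {z: True, o: False, i: False}
  {z: True, i: True, o: True}


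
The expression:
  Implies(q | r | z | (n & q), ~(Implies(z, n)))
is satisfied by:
  {z: True, q: False, n: False, r: False}
  {r: True, z: True, q: False, n: False}
  {z: True, q: True, n: False, r: False}
  {r: True, z: True, q: True, n: False}
  {r: False, q: False, n: False, z: False}
  {n: True, r: False, q: False, z: False}


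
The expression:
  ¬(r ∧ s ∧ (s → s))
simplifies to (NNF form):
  ¬r ∨ ¬s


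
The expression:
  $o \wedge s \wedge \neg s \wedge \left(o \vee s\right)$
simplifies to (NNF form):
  $\text{False}$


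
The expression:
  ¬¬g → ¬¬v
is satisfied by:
  {v: True, g: False}
  {g: False, v: False}
  {g: True, v: True}


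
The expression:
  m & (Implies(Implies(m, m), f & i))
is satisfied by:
  {i: True, m: True, f: True}


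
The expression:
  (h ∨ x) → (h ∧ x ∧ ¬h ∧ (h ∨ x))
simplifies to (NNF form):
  ¬h ∧ ¬x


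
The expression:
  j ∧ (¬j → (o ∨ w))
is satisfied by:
  {j: True}


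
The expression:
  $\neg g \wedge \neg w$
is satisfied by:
  {g: False, w: False}


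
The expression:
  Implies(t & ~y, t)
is always true.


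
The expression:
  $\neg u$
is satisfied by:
  {u: False}


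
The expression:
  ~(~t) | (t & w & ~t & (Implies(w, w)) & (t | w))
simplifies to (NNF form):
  t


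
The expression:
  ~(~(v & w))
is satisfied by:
  {w: True, v: True}


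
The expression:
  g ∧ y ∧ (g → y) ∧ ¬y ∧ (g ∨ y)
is never true.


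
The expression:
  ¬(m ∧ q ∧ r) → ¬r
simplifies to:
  (m ∧ q) ∨ ¬r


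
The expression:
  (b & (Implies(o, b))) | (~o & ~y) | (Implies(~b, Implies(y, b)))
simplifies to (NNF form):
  b | ~y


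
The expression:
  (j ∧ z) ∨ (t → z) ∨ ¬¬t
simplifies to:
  True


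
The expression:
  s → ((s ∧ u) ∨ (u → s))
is always true.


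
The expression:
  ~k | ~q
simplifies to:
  ~k | ~q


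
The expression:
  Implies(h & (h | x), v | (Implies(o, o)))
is always true.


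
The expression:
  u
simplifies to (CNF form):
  u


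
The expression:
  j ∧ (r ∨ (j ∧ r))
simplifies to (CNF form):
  j ∧ r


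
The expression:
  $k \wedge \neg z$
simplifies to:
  $k \wedge \neg z$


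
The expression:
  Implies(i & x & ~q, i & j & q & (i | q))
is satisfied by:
  {q: True, x: False, i: False}
  {q: False, x: False, i: False}
  {i: True, q: True, x: False}
  {i: True, q: False, x: False}
  {x: True, q: True, i: False}
  {x: True, q: False, i: False}
  {x: True, i: True, q: True}


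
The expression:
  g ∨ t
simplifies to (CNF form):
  g ∨ t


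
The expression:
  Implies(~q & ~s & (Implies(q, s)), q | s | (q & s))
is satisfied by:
  {q: True, s: True}
  {q: True, s: False}
  {s: True, q: False}


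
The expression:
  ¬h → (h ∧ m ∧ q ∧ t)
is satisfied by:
  {h: True}


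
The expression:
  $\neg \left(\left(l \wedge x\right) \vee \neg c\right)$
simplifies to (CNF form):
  $c \wedge \left(\neg l \vee \neg x\right)$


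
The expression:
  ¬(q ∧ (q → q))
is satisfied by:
  {q: False}


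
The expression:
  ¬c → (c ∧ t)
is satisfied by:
  {c: True}


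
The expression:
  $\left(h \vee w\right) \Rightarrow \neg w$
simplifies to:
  $\neg w$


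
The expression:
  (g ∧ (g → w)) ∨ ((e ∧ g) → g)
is always true.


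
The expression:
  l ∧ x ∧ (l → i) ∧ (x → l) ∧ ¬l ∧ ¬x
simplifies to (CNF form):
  False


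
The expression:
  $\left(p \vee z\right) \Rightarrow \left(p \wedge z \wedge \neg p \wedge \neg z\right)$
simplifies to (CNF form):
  $\neg p \wedge \neg z$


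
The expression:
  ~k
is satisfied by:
  {k: False}


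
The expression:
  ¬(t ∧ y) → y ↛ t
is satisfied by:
  {y: True}


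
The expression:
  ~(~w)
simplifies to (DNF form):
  w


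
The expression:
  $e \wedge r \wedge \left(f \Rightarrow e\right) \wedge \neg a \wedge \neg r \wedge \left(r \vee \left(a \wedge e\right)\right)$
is never true.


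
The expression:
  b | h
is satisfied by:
  {b: True, h: True}
  {b: True, h: False}
  {h: True, b: False}


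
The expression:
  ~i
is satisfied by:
  {i: False}


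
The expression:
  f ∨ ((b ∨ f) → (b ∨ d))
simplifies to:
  True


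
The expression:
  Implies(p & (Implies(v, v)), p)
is always true.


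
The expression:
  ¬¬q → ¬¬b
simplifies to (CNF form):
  b ∨ ¬q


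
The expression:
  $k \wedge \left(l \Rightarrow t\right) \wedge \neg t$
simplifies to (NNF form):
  $k \wedge \neg l \wedge \neg t$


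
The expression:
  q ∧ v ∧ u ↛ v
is never true.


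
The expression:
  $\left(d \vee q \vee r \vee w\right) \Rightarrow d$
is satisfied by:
  {d: True, q: False, r: False, w: False}
  {d: True, w: True, q: False, r: False}
  {d: True, r: True, q: False, w: False}
  {d: True, w: True, r: True, q: False}
  {d: True, q: True, r: False, w: False}
  {d: True, w: True, q: True, r: False}
  {d: True, r: True, q: True, w: False}
  {d: True, w: True, r: True, q: True}
  {w: False, q: False, r: False, d: False}


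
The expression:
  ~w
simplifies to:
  ~w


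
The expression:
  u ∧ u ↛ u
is never true.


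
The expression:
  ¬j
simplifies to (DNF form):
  ¬j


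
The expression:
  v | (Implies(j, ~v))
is always true.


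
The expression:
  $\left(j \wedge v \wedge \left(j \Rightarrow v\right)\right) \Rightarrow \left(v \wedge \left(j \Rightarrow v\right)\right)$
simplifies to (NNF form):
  $\text{True}$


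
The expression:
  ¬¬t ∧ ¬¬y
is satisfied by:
  {t: True, y: True}


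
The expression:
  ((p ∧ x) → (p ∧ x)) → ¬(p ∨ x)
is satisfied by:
  {x: False, p: False}


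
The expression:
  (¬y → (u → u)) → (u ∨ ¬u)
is always true.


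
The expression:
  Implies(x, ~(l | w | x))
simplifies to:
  ~x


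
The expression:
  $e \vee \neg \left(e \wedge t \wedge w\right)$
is always true.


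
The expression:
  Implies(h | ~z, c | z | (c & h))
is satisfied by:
  {z: True, c: True}
  {z: True, c: False}
  {c: True, z: False}


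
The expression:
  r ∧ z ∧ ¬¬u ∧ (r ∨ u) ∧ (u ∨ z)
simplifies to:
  r ∧ u ∧ z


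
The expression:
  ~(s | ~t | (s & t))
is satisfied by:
  {t: True, s: False}


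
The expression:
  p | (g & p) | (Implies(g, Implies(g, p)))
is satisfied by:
  {p: True, g: False}
  {g: False, p: False}
  {g: True, p: True}


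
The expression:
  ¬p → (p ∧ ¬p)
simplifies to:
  p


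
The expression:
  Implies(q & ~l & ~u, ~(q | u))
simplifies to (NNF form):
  l | u | ~q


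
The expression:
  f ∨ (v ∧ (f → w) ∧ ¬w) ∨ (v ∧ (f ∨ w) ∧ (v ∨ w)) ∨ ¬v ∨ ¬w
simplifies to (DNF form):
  True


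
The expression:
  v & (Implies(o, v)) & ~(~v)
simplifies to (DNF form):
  v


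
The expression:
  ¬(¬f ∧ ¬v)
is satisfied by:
  {v: True, f: True}
  {v: True, f: False}
  {f: True, v: False}


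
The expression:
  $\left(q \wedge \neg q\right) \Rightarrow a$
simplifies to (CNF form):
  $\text{True}$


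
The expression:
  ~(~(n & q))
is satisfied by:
  {q: True, n: True}


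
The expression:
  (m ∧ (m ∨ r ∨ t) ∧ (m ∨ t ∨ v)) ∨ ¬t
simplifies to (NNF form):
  m ∨ ¬t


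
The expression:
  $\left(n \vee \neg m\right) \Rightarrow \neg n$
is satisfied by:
  {n: False}


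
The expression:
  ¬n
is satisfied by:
  {n: False}


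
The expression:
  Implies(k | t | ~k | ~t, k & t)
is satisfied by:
  {t: True, k: True}


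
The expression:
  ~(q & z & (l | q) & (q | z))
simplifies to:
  ~q | ~z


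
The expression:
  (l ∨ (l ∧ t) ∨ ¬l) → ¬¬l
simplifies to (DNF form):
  l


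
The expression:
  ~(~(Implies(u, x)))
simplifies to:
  x | ~u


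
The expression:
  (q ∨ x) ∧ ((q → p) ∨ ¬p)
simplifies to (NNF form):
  q ∨ x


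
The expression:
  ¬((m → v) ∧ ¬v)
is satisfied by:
  {m: True, v: True}
  {m: True, v: False}
  {v: True, m: False}


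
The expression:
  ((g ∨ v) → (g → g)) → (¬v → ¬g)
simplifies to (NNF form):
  v ∨ ¬g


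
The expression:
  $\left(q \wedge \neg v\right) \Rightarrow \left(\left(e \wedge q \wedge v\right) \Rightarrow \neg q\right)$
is always true.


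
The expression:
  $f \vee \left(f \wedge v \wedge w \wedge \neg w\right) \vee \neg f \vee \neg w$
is always true.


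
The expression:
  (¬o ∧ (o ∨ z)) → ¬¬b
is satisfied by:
  {b: True, o: True, z: False}
  {b: True, z: False, o: False}
  {o: True, z: False, b: False}
  {o: False, z: False, b: False}
  {b: True, o: True, z: True}
  {b: True, z: True, o: False}
  {o: True, z: True, b: False}


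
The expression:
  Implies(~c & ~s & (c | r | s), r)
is always true.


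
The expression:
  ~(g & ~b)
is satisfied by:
  {b: True, g: False}
  {g: False, b: False}
  {g: True, b: True}


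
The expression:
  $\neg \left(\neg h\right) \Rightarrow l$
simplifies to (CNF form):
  $l \vee \neg h$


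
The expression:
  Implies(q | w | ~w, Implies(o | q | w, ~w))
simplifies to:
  ~w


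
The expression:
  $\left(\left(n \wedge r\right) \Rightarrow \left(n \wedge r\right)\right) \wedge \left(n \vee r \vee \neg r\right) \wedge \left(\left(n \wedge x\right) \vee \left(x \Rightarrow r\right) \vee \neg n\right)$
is always true.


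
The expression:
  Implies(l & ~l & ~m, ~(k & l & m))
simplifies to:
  True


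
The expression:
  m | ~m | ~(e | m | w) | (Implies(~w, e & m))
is always true.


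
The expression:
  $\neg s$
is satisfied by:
  {s: False}


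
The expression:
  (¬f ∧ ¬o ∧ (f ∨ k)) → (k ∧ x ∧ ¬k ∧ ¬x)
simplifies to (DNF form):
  f ∨ o ∨ ¬k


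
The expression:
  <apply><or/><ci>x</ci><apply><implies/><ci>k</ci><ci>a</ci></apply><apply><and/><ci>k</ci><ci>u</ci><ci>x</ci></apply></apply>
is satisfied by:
  {a: True, x: True, k: False}
  {a: True, k: False, x: False}
  {x: True, k: False, a: False}
  {x: False, k: False, a: False}
  {a: True, x: True, k: True}
  {a: True, k: True, x: False}
  {x: True, k: True, a: False}


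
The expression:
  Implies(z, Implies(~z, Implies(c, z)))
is always true.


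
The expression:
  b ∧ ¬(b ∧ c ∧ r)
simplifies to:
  b ∧ (¬c ∨ ¬r)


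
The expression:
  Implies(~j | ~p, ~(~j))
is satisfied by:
  {j: True}


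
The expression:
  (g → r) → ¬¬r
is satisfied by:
  {r: True, g: True}
  {r: True, g: False}
  {g: True, r: False}


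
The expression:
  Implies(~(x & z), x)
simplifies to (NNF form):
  x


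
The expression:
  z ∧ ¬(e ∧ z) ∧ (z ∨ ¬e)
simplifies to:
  z ∧ ¬e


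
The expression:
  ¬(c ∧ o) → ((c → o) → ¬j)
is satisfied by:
  {c: True, j: False}
  {j: False, c: False}
  {j: True, c: True}


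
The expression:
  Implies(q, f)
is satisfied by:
  {f: True, q: False}
  {q: False, f: False}
  {q: True, f: True}


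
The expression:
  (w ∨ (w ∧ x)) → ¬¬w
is always true.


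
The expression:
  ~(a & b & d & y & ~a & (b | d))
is always true.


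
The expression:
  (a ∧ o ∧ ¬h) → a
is always true.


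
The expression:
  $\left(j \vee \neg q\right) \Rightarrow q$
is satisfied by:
  {q: True}


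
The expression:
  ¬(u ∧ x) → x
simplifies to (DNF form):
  x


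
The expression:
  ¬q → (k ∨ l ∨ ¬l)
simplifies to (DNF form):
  True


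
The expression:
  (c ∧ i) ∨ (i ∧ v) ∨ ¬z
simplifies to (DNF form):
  (c ∧ i) ∨ (i ∧ v) ∨ ¬z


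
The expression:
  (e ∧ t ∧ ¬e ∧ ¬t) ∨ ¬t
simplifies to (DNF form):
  ¬t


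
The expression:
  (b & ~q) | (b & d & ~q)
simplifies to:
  b & ~q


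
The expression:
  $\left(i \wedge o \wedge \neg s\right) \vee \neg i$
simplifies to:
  $\left(o \wedge \neg s\right) \vee \neg i$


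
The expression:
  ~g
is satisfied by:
  {g: False}


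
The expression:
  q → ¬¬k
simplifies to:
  k ∨ ¬q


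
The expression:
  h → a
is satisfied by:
  {a: True, h: False}
  {h: False, a: False}
  {h: True, a: True}


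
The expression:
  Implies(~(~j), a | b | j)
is always true.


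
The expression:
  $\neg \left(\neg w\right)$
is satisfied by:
  {w: True}


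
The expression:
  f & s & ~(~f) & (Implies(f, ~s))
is never true.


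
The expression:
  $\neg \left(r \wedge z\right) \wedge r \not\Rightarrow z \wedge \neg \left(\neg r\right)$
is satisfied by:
  {r: True, z: False}


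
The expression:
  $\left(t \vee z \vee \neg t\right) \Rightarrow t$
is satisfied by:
  {t: True}


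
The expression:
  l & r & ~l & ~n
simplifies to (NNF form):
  False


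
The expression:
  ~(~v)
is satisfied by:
  {v: True}


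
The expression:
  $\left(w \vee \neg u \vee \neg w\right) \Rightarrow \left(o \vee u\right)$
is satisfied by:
  {o: True, u: True}
  {o: True, u: False}
  {u: True, o: False}


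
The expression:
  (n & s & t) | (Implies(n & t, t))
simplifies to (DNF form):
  True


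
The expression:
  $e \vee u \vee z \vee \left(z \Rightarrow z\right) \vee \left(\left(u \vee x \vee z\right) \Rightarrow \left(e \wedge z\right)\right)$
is always true.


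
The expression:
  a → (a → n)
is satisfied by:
  {n: True, a: False}
  {a: False, n: False}
  {a: True, n: True}


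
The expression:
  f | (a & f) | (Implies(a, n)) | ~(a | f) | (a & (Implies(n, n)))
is always true.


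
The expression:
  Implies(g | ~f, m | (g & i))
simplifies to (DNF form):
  m | (g & i) | (f & ~g)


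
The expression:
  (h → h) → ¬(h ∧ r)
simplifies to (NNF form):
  ¬h ∨ ¬r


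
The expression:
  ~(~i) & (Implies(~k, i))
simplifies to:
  i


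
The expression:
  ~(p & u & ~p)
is always true.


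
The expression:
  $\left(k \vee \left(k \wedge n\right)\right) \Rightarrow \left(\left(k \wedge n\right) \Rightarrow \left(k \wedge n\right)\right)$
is always true.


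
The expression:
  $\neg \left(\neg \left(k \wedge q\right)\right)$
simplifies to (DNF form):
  $k \wedge q$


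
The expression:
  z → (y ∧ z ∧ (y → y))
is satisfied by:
  {y: True, z: False}
  {z: False, y: False}
  {z: True, y: True}


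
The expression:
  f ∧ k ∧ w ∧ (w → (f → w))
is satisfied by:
  {w: True, f: True, k: True}


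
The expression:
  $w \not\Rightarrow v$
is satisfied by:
  {w: True, v: False}


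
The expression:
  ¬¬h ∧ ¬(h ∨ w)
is never true.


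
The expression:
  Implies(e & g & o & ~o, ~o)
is always true.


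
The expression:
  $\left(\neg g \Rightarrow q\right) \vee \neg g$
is always true.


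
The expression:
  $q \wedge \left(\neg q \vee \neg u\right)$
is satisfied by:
  {q: True, u: False}


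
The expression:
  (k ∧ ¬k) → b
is always true.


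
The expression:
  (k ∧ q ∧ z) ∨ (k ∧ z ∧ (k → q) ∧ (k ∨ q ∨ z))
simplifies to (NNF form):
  k ∧ q ∧ z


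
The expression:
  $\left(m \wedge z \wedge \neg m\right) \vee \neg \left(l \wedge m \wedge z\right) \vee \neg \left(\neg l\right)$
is always true.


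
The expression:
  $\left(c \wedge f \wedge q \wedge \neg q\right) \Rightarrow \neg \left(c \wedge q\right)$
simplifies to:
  $\text{True}$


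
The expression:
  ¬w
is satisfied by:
  {w: False}


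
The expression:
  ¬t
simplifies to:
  ¬t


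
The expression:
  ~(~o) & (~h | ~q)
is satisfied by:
  {o: True, h: False, q: False}
  {q: True, o: True, h: False}
  {h: True, o: True, q: False}


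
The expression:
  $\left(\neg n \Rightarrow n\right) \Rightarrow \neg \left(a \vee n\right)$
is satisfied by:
  {n: False}


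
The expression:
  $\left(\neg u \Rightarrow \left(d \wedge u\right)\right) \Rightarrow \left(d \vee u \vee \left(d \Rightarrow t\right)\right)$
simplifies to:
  $\text{True}$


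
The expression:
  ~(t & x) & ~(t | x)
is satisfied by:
  {x: False, t: False}


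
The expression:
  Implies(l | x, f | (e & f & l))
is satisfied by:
  {f: True, l: False, x: False}
  {x: True, f: True, l: False}
  {f: True, l: True, x: False}
  {x: True, f: True, l: True}
  {x: False, l: False, f: False}


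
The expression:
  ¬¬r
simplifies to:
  r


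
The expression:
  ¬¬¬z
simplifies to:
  ¬z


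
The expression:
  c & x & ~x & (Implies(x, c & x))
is never true.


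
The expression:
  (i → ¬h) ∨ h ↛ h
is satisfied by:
  {h: False, i: False}
  {i: True, h: False}
  {h: True, i: False}


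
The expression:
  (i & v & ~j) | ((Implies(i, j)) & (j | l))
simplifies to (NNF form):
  j | (i & v) | (l & ~i)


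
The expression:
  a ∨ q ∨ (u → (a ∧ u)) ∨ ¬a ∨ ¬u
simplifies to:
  True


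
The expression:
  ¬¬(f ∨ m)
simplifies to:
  f ∨ m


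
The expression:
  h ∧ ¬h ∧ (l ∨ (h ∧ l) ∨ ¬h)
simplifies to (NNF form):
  False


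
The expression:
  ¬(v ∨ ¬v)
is never true.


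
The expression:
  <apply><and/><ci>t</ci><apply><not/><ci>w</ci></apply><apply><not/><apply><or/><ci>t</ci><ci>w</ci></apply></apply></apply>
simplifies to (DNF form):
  <false/>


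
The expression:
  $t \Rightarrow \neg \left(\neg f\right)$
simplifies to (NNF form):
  $f \vee \neg t$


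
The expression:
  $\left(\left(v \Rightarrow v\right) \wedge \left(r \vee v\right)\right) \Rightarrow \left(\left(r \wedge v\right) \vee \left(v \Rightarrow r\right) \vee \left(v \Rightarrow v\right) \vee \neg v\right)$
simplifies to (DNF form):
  $\text{True}$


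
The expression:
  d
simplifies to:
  d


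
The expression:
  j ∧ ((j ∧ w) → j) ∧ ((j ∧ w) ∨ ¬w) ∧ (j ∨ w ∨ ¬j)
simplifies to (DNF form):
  j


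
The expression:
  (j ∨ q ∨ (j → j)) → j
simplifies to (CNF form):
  j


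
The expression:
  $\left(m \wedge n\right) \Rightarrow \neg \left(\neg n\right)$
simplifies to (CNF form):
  $\text{True}$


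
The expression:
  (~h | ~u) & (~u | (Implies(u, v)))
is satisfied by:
  {v: True, u: False, h: False}
  {v: False, u: False, h: False}
  {h: True, v: True, u: False}
  {h: True, v: False, u: False}
  {u: True, v: True, h: False}


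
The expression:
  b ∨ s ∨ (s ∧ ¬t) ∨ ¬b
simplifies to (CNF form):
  True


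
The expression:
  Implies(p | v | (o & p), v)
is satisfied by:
  {v: True, p: False}
  {p: False, v: False}
  {p: True, v: True}


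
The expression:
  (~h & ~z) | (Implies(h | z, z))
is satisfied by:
  {z: True, h: False}
  {h: False, z: False}
  {h: True, z: True}


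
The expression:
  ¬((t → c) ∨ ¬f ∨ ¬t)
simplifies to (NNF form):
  f ∧ t ∧ ¬c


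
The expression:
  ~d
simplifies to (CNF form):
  ~d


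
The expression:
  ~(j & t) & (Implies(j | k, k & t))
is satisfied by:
  {t: True, k: False, j: False}
  {k: False, j: False, t: False}
  {t: True, k: True, j: False}


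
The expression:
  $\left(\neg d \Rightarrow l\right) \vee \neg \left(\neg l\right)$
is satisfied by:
  {d: True, l: True}
  {d: True, l: False}
  {l: True, d: False}


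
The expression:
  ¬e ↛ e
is always true.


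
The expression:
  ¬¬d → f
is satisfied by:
  {f: True, d: False}
  {d: False, f: False}
  {d: True, f: True}


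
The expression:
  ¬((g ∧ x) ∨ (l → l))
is never true.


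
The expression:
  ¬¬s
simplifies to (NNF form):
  s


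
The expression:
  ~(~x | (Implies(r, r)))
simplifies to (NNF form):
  False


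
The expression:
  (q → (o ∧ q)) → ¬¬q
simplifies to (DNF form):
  q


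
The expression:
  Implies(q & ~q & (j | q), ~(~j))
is always true.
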